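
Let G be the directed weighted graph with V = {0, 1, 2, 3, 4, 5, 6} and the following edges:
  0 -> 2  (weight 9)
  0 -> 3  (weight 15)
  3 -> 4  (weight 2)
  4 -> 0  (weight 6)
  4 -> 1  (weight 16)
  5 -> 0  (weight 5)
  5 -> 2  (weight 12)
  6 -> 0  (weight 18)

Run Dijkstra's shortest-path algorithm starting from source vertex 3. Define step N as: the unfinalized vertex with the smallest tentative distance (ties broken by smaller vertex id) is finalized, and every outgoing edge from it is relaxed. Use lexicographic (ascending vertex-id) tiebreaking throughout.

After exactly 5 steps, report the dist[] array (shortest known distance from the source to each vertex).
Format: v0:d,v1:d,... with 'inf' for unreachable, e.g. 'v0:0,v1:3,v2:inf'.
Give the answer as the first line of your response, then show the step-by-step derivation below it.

v0:8,v1:18,v2:17,v3:0,v4:2,v5:inf,v6:inf

step 1: dist = v0:inf,v1:inf,v2:inf,v3:0,v4:2,v5:inf,v6:inf
step 2: dist = v0:8,v1:18,v2:inf,v3:0,v4:2,v5:inf,v6:inf
step 3: dist = v0:8,v1:18,v2:17,v3:0,v4:2,v5:inf,v6:inf
step 4: dist = v0:8,v1:18,v2:17,v3:0,v4:2,v5:inf,v6:inf
step 5: dist = v0:8,v1:18,v2:17,v3:0,v4:2,v5:inf,v6:inf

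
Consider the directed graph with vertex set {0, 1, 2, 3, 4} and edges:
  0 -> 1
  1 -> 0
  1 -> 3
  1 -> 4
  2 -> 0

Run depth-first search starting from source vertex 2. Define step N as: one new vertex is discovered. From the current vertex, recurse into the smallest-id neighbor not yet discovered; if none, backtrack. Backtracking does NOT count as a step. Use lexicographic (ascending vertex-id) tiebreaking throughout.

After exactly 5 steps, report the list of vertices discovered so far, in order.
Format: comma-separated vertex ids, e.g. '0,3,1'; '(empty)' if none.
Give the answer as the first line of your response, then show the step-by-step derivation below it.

2,0,1,3,4

step 1: discover 2; path=2; order=2
step 2: discover 0; path=2>0; order=2,0
step 3: discover 1; path=2>0>1; order=2,0,1
step 4: discover 3; path=2>0>1>3; order=2,0,1,3
step 5: discover 4; path=2>0>1>4; order=2,0,1,3,4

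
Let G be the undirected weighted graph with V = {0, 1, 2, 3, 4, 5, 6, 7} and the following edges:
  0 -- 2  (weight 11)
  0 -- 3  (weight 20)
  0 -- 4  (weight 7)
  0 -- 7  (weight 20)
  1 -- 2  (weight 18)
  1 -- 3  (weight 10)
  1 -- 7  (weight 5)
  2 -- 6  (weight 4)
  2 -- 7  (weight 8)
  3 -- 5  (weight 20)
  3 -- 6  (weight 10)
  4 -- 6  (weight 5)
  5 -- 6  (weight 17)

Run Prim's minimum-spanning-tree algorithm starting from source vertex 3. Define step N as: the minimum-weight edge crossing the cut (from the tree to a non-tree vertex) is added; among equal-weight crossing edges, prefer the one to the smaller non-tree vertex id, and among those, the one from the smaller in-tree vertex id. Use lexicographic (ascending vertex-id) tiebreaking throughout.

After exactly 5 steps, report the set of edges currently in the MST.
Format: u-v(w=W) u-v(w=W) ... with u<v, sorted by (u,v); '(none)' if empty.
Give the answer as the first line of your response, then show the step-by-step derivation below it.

1-3(w=10) 1-7(w=5) 2-6(w=4) 2-7(w=8) 4-6(w=5)

step 1: add edge 1-3 (w=10); MST = {1-3(w=10)}
step 2: add edge 1-7 (w=5); MST = {1-3(w=10) 1-7(w=5)}
step 3: add edge 2-7 (w=8); MST = {1-3(w=10) 1-7(w=5) 2-7(w=8)}
step 4: add edge 2-6 (w=4); MST = {1-3(w=10) 1-7(w=5) 2-6(w=4) 2-7(w=8)}
step 5: add edge 4-6 (w=5); MST = {1-3(w=10) 1-7(w=5) 2-6(w=4) 2-7(w=8) 4-6(w=5)}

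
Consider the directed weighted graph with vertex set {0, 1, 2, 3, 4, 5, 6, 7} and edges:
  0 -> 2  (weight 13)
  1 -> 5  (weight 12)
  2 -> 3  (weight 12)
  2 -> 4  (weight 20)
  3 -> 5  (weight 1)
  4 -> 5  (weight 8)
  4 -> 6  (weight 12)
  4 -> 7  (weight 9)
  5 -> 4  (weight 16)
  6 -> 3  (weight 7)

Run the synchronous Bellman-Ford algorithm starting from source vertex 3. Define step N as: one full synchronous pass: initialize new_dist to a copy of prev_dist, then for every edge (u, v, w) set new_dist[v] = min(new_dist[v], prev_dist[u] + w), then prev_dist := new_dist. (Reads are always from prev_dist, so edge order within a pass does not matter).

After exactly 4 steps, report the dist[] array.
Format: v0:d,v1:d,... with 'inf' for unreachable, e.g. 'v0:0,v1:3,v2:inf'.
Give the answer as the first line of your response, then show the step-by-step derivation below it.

v0:inf,v1:inf,v2:inf,v3:0,v4:17,v5:1,v6:29,v7:26

step 1: dist = v0:inf,v1:inf,v2:inf,v3:0,v4:inf,v5:1,v6:inf,v7:inf
step 2: dist = v0:inf,v1:inf,v2:inf,v3:0,v4:17,v5:1,v6:inf,v7:inf
step 3: dist = v0:inf,v1:inf,v2:inf,v3:0,v4:17,v5:1,v6:29,v7:26
step 4: dist = v0:inf,v1:inf,v2:inf,v3:0,v4:17,v5:1,v6:29,v7:26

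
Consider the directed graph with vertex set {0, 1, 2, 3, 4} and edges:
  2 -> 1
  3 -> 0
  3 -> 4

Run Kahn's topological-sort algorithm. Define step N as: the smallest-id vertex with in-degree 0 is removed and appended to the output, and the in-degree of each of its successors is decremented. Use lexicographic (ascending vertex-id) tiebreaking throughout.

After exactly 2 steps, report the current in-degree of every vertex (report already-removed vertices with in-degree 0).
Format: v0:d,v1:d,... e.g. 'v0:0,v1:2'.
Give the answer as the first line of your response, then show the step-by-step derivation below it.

v0:1,v1:0,v2:0,v3:0,v4:1

step 1: output 2; order=[2]; indeg=(1,0,0,0,1)
step 2: output 1; order=[2,1]; indeg=(1,0,0,0,1)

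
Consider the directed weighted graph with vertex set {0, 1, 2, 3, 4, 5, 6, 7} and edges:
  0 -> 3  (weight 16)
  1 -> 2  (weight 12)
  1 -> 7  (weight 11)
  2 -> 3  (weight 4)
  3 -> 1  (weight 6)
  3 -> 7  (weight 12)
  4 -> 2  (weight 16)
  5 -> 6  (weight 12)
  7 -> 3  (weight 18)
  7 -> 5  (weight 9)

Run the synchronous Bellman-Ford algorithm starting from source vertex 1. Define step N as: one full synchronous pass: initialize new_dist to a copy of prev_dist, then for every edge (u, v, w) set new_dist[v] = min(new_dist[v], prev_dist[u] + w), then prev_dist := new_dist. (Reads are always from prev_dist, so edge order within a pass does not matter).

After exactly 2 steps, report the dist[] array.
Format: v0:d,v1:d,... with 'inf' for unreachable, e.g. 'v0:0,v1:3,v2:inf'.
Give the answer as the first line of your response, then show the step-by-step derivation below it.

v0:inf,v1:0,v2:12,v3:16,v4:inf,v5:20,v6:inf,v7:11

step 1: dist = v0:inf,v1:0,v2:12,v3:inf,v4:inf,v5:inf,v6:inf,v7:11
step 2: dist = v0:inf,v1:0,v2:12,v3:16,v4:inf,v5:20,v6:inf,v7:11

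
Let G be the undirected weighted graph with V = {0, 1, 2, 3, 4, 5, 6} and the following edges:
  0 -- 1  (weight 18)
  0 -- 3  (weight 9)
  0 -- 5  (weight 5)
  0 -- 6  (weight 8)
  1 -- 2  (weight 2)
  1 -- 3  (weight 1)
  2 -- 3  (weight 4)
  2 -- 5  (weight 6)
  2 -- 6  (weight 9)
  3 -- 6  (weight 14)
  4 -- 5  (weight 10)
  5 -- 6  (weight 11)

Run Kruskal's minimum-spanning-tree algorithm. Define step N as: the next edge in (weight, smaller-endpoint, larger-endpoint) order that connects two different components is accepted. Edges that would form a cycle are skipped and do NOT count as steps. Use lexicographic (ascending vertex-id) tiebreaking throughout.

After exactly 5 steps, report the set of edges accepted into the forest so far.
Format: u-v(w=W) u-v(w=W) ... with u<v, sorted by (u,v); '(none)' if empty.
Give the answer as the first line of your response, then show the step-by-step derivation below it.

0-5(w=5) 0-6(w=8) 1-2(w=2) 1-3(w=1) 2-5(w=6)

step 1: add edge 1-3 (w=1); MST = {1-3(w=1)}
step 2: add edge 1-2 (w=2); MST = {1-2(w=2) 1-3(w=1)}
step 3: add edge 0-5 (w=5); MST = {0-5(w=5) 1-2(w=2) 1-3(w=1)}
step 4: add edge 2-5 (w=6); MST = {0-5(w=5) 1-2(w=2) 1-3(w=1) 2-5(w=6)}
step 5: add edge 0-6 (w=8); MST = {0-5(w=5) 0-6(w=8) 1-2(w=2) 1-3(w=1) 2-5(w=6)}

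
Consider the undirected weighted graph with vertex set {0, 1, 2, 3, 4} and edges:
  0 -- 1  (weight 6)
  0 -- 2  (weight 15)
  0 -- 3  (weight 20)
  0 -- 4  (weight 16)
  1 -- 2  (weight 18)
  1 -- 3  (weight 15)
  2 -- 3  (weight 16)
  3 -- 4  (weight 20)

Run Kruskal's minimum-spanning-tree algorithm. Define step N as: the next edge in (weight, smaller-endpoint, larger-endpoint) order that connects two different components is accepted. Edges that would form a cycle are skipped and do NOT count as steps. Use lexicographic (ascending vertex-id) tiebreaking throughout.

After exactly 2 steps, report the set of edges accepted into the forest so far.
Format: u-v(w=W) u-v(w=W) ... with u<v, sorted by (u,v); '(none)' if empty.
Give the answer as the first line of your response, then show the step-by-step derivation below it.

0-1(w=6) 0-2(w=15)

step 1: add edge 0-1 (w=6); MST = {0-1(w=6)}
step 2: add edge 0-2 (w=15); MST = {0-1(w=6) 0-2(w=15)}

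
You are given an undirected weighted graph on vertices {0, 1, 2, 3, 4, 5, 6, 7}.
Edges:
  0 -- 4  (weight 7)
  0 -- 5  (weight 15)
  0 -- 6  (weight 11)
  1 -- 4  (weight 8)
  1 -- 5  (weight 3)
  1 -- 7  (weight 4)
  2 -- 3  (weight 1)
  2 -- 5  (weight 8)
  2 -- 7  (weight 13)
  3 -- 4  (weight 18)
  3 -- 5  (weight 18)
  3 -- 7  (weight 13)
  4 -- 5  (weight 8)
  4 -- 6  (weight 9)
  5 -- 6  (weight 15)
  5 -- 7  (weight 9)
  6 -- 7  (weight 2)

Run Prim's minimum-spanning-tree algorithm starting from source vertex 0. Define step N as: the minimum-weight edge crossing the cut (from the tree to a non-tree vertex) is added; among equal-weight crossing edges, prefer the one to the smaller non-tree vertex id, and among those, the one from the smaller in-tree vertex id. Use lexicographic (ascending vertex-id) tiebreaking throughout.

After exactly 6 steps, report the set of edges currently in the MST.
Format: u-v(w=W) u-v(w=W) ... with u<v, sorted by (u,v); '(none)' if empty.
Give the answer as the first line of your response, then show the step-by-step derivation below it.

0-4(w=7) 1-4(w=8) 1-5(w=3) 1-7(w=4) 2-5(w=8) 6-7(w=2)

step 1: add edge 0-4 (w=7); MST = {0-4(w=7)}
step 2: add edge 1-4 (w=8); MST = {0-4(w=7) 1-4(w=8)}
step 3: add edge 1-5 (w=3); MST = {0-4(w=7) 1-4(w=8) 1-5(w=3)}
step 4: add edge 1-7 (w=4); MST = {0-4(w=7) 1-4(w=8) 1-5(w=3) 1-7(w=4)}
step 5: add edge 6-7 (w=2); MST = {0-4(w=7) 1-4(w=8) 1-5(w=3) 1-7(w=4) 6-7(w=2)}
step 6: add edge 2-5 (w=8); MST = {0-4(w=7) 1-4(w=8) 1-5(w=3) 1-7(w=4) 2-5(w=8) 6-7(w=2)}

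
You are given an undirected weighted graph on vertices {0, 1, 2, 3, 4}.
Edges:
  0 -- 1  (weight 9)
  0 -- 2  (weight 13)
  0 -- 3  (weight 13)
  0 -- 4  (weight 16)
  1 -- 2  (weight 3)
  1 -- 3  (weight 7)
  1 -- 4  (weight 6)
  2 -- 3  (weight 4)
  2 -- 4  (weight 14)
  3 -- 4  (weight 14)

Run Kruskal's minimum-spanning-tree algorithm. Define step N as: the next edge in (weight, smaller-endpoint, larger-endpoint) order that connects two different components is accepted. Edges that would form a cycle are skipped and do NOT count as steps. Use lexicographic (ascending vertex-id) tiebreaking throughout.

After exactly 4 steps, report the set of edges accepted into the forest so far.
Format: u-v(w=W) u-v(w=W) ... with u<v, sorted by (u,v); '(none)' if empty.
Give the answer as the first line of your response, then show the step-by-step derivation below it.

0-1(w=9) 1-2(w=3) 1-4(w=6) 2-3(w=4)

step 1: add edge 1-2 (w=3); MST = {1-2(w=3)}
step 2: add edge 2-3 (w=4); MST = {1-2(w=3) 2-3(w=4)}
step 3: add edge 1-4 (w=6); MST = {1-2(w=3) 1-4(w=6) 2-3(w=4)}
step 4: add edge 0-1 (w=9); MST = {0-1(w=9) 1-2(w=3) 1-4(w=6) 2-3(w=4)}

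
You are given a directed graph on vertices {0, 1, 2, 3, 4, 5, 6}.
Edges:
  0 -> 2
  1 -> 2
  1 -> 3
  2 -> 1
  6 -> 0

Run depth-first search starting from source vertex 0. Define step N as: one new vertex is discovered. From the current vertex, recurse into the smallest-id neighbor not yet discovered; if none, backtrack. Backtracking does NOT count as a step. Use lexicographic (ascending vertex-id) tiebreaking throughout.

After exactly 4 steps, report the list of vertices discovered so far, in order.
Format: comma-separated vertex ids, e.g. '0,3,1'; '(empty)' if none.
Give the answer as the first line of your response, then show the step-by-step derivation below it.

0,2,1,3

step 1: discover 0; path=0; order=0
step 2: discover 2; path=0>2; order=0,2
step 3: discover 1; path=0>2>1; order=0,2,1
step 4: discover 3; path=0>2>1>3; order=0,2,1,3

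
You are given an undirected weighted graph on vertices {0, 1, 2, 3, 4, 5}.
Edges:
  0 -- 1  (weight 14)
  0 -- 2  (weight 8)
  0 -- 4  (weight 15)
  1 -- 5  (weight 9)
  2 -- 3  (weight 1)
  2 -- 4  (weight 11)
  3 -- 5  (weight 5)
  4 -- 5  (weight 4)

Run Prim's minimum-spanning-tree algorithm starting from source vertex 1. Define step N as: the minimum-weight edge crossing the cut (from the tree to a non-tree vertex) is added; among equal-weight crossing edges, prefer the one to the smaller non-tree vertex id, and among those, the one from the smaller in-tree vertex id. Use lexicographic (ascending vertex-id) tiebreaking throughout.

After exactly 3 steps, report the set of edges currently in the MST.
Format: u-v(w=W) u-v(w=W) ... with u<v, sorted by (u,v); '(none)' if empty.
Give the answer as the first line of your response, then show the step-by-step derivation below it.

1-5(w=9) 3-5(w=5) 4-5(w=4)

step 1: add edge 1-5 (w=9); MST = {1-5(w=9)}
step 2: add edge 4-5 (w=4); MST = {1-5(w=9) 4-5(w=4)}
step 3: add edge 3-5 (w=5); MST = {1-5(w=9) 3-5(w=5) 4-5(w=4)}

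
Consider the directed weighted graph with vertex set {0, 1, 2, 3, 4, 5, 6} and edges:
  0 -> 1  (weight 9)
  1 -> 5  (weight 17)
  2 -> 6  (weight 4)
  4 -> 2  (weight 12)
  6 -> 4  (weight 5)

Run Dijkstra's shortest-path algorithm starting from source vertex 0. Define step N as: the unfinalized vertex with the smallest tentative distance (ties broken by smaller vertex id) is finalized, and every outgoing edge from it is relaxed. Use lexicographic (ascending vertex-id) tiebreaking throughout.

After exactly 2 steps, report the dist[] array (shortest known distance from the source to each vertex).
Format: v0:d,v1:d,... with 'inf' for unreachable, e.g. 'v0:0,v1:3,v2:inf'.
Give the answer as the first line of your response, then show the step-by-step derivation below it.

v0:0,v1:9,v2:inf,v3:inf,v4:inf,v5:26,v6:inf

step 1: dist = v0:0,v1:9,v2:inf,v3:inf,v4:inf,v5:inf,v6:inf
step 2: dist = v0:0,v1:9,v2:inf,v3:inf,v4:inf,v5:26,v6:inf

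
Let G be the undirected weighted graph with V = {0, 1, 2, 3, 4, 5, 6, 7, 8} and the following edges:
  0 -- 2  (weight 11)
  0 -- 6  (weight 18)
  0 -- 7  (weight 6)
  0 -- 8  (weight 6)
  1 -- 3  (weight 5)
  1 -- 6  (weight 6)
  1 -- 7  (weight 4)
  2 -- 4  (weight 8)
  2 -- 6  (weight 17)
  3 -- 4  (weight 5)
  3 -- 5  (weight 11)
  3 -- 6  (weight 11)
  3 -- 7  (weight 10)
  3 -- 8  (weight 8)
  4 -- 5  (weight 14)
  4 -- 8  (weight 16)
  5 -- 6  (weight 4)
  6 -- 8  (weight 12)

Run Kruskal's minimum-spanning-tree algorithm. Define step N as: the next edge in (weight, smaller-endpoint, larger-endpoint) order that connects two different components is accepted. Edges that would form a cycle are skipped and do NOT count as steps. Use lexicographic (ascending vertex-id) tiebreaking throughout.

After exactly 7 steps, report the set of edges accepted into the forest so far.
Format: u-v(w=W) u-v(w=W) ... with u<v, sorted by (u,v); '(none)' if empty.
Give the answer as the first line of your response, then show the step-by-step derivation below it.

0-7(w=6) 0-8(w=6) 1-3(w=5) 1-6(w=6) 1-7(w=4) 3-4(w=5) 5-6(w=4)

step 1: add edge 1-7 (w=4); MST = {1-7(w=4)}
step 2: add edge 5-6 (w=4); MST = {1-7(w=4) 5-6(w=4)}
step 3: add edge 1-3 (w=5); MST = {1-3(w=5) 1-7(w=4) 5-6(w=4)}
step 4: add edge 3-4 (w=5); MST = {1-3(w=5) 1-7(w=4) 3-4(w=5) 5-6(w=4)}
step 5: add edge 0-7 (w=6); MST = {0-7(w=6) 1-3(w=5) 1-7(w=4) 3-4(w=5) 5-6(w=4)}
step 6: add edge 0-8 (w=6); MST = {0-7(w=6) 0-8(w=6) 1-3(w=5) 1-7(w=4) 3-4(w=5) 5-6(w=4)}
step 7: add edge 1-6 (w=6); MST = {0-7(w=6) 0-8(w=6) 1-3(w=5) 1-6(w=6) 1-7(w=4) 3-4(w=5) 5-6(w=4)}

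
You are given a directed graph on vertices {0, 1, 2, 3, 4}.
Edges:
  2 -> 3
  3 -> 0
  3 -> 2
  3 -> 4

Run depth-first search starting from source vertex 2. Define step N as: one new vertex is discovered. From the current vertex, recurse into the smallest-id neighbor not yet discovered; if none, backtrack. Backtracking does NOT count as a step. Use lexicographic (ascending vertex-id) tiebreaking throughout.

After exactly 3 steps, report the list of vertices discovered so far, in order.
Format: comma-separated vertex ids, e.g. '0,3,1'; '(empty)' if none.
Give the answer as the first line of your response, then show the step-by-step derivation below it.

2,3,0

step 1: discover 2; path=2; order=2
step 2: discover 3; path=2>3; order=2,3
step 3: discover 0; path=2>3>0; order=2,3,0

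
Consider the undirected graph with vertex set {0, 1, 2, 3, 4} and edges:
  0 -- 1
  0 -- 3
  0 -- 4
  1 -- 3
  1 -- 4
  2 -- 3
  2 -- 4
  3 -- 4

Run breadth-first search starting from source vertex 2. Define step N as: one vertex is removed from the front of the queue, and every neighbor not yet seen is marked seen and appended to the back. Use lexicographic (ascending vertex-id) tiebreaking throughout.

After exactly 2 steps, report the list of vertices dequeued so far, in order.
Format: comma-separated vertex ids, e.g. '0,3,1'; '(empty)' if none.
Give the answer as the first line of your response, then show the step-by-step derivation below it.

2,3

step 1: dequeue 2; queue=[3,4]; order=2
step 2: dequeue 3; queue=[4,0,1]; order=2,3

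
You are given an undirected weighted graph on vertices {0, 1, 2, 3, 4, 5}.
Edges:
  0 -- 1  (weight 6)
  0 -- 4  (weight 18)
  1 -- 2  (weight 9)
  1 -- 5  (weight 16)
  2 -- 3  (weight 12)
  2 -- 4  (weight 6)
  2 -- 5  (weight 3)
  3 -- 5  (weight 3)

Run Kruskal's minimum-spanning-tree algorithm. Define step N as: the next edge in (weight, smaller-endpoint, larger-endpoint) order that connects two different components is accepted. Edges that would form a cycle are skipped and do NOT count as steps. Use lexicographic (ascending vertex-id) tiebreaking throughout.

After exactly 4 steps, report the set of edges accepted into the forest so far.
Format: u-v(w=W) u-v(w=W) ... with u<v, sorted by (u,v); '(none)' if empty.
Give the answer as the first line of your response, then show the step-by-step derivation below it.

0-1(w=6) 2-4(w=6) 2-5(w=3) 3-5(w=3)

step 1: add edge 2-5 (w=3); MST = {2-5(w=3)}
step 2: add edge 3-5 (w=3); MST = {2-5(w=3) 3-5(w=3)}
step 3: add edge 0-1 (w=6); MST = {0-1(w=6) 2-5(w=3) 3-5(w=3)}
step 4: add edge 2-4 (w=6); MST = {0-1(w=6) 2-4(w=6) 2-5(w=3) 3-5(w=3)}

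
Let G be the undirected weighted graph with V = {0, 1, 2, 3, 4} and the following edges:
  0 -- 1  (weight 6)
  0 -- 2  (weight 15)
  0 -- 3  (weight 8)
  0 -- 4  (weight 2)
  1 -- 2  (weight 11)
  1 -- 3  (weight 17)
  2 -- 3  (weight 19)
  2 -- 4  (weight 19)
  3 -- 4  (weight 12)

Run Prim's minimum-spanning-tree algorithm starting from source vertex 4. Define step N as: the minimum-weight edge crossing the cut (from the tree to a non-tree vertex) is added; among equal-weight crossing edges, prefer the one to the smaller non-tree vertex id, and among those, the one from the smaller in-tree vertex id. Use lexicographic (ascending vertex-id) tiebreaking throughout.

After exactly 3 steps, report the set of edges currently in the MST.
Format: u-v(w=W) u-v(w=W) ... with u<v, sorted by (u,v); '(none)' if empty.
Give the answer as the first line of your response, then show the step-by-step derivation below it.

0-1(w=6) 0-3(w=8) 0-4(w=2)

step 1: add edge 0-4 (w=2); MST = {0-4(w=2)}
step 2: add edge 0-1 (w=6); MST = {0-1(w=6) 0-4(w=2)}
step 3: add edge 0-3 (w=8); MST = {0-1(w=6) 0-3(w=8) 0-4(w=2)}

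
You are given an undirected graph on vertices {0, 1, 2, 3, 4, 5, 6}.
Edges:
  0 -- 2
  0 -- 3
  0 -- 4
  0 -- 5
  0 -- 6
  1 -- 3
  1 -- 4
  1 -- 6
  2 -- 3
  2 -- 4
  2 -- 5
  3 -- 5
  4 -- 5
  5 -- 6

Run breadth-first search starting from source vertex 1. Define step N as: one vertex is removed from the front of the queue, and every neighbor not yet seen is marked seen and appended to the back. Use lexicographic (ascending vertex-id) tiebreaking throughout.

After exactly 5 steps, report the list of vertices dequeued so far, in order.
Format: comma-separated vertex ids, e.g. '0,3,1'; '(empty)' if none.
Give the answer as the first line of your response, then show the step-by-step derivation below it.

1,3,4,6,0

step 1: dequeue 1; queue=[3,4,6]; order=1
step 2: dequeue 3; queue=[4,6,0,2,5]; order=1,3
step 3: dequeue 4; queue=[6,0,2,5]; order=1,3,4
step 4: dequeue 6; queue=[0,2,5]; order=1,3,4,6
step 5: dequeue 0; queue=[2,5]; order=1,3,4,6,0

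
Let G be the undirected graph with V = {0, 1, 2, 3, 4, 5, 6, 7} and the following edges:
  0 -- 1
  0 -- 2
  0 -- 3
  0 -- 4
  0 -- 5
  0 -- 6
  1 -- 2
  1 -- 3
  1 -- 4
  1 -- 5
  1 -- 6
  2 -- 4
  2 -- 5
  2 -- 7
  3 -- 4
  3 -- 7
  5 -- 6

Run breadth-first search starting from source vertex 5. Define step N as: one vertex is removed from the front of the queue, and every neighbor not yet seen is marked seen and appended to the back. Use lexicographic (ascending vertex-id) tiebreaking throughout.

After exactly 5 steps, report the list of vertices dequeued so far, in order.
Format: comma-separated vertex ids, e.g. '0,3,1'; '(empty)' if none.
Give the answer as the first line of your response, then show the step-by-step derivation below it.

5,0,1,2,6

step 1: dequeue 5; queue=[0,1,2,6]; order=5
step 2: dequeue 0; queue=[1,2,6,3,4]; order=5,0
step 3: dequeue 1; queue=[2,6,3,4]; order=5,0,1
step 4: dequeue 2; queue=[6,3,4,7]; order=5,0,1,2
step 5: dequeue 6; queue=[3,4,7]; order=5,0,1,2,6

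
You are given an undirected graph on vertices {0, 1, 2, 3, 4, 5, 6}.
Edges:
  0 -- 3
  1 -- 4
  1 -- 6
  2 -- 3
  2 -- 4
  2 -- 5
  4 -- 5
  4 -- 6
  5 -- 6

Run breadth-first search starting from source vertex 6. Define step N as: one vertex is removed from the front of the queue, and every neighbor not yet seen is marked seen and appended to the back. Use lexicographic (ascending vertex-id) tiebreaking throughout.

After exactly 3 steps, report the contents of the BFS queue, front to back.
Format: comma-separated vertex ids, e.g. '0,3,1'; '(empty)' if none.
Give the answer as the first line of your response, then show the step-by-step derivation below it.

5,2

step 1: dequeue 6; queue=[1,4,5]; order=6
step 2: dequeue 1; queue=[4,5]; order=6,1
step 3: dequeue 4; queue=[5,2]; order=6,1,4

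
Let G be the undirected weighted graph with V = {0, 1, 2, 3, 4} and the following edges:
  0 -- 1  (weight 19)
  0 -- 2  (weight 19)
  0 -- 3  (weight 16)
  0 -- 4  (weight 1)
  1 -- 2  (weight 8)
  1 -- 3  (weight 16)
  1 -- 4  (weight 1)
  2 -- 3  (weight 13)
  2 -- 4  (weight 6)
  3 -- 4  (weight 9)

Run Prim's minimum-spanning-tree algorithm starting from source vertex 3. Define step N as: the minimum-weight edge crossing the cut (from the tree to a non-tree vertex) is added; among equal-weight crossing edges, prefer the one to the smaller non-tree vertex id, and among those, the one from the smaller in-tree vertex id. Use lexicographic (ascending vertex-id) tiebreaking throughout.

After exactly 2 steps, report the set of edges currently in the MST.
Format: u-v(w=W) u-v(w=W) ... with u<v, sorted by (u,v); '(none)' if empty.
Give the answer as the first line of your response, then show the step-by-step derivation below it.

0-4(w=1) 3-4(w=9)

step 1: add edge 3-4 (w=9); MST = {3-4(w=9)}
step 2: add edge 0-4 (w=1); MST = {0-4(w=1) 3-4(w=9)}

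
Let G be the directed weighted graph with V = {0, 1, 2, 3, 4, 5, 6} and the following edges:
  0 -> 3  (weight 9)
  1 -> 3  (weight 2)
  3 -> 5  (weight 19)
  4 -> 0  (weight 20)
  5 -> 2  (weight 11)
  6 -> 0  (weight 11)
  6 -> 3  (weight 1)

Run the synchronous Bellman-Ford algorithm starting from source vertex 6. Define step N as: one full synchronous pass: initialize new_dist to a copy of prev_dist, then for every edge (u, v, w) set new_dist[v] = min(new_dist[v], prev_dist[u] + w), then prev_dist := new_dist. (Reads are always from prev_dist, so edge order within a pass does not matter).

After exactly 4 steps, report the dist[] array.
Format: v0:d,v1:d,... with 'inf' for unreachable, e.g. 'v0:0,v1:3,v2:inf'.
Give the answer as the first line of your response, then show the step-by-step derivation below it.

v0:11,v1:inf,v2:31,v3:1,v4:inf,v5:20,v6:0

step 1: dist = v0:11,v1:inf,v2:inf,v3:1,v4:inf,v5:inf,v6:0
step 2: dist = v0:11,v1:inf,v2:inf,v3:1,v4:inf,v5:20,v6:0
step 3: dist = v0:11,v1:inf,v2:31,v3:1,v4:inf,v5:20,v6:0
step 4: dist = v0:11,v1:inf,v2:31,v3:1,v4:inf,v5:20,v6:0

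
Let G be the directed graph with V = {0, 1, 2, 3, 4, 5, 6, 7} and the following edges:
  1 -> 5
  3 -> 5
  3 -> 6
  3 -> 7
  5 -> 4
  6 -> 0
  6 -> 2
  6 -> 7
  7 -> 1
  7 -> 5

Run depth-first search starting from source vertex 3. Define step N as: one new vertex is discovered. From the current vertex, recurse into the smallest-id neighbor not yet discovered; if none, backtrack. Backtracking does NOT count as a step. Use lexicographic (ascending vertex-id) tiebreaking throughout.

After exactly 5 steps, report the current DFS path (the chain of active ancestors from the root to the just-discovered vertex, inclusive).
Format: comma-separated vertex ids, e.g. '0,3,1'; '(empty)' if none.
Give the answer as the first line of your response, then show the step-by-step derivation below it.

3,6,0

step 1: discover 3; path=3; order=3
step 2: discover 5; path=3>5; order=3,5
step 3: discover 4; path=3>5>4; order=3,5,4
step 4: discover 6; path=3>6; order=3,5,4,6
step 5: discover 0; path=3>6>0; order=3,5,4,6,0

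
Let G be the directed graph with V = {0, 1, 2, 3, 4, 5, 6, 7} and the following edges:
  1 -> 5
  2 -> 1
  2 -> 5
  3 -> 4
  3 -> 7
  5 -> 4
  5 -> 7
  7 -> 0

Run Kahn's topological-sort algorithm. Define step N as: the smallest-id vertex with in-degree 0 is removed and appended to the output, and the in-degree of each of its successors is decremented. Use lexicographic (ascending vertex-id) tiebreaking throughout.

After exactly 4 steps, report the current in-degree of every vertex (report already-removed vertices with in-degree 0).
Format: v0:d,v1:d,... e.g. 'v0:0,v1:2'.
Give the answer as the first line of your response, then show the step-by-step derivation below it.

v0:1,v1:0,v2:0,v3:0,v4:0,v5:0,v6:0,v7:0

step 1: output 2; order=[2]; indeg=(1,0,0,0,2,1,0,2)
step 2: output 1; order=[2,1]; indeg=(1,0,0,0,2,0,0,2)
step 3: output 3; order=[2,1,3]; indeg=(1,0,0,0,1,0,0,1)
step 4: output 5; order=[2,1,3,5]; indeg=(1,0,0,0,0,0,0,0)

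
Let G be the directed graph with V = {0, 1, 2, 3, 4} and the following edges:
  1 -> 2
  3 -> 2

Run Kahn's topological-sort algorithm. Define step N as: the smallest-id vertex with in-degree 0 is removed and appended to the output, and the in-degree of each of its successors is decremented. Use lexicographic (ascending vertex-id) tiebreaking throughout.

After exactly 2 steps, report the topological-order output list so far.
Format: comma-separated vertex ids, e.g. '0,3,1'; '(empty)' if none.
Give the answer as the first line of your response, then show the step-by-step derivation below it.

0,1

step 1: output 0; order=[0]; indeg=(0,0,2,0,0)
step 2: output 1; order=[0,1]; indeg=(0,0,1,0,0)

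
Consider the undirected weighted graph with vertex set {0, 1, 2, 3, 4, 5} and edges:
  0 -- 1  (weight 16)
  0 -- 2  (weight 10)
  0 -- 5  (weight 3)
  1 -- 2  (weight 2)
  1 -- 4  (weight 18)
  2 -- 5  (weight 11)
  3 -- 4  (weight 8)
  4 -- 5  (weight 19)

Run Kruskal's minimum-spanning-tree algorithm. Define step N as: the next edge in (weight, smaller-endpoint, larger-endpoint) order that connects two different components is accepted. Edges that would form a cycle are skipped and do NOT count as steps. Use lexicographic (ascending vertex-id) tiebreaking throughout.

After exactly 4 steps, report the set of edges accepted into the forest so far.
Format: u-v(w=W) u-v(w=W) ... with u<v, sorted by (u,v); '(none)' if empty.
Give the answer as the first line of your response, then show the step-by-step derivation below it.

0-2(w=10) 0-5(w=3) 1-2(w=2) 3-4(w=8)

step 1: add edge 1-2 (w=2); MST = {1-2(w=2)}
step 2: add edge 0-5 (w=3); MST = {0-5(w=3) 1-2(w=2)}
step 3: add edge 3-4 (w=8); MST = {0-5(w=3) 1-2(w=2) 3-4(w=8)}
step 4: add edge 0-2 (w=10); MST = {0-2(w=10) 0-5(w=3) 1-2(w=2) 3-4(w=8)}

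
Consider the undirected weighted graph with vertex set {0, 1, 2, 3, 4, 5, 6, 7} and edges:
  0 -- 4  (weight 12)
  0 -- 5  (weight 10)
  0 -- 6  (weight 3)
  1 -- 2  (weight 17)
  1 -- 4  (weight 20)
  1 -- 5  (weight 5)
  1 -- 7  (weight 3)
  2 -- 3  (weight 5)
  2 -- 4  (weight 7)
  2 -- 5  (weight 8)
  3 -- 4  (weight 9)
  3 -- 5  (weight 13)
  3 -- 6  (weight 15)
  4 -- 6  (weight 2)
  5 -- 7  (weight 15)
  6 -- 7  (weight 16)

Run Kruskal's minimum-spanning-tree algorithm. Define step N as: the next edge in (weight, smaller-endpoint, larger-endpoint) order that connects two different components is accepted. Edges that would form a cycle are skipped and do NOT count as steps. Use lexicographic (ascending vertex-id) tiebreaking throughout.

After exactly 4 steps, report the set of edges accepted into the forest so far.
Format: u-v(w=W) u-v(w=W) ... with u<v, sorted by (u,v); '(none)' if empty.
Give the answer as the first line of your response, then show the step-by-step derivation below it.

0-6(w=3) 1-5(w=5) 1-7(w=3) 4-6(w=2)

step 1: add edge 4-6 (w=2); MST = {4-6(w=2)}
step 2: add edge 0-6 (w=3); MST = {0-6(w=3) 4-6(w=2)}
step 3: add edge 1-7 (w=3); MST = {0-6(w=3) 1-7(w=3) 4-6(w=2)}
step 4: add edge 1-5 (w=5); MST = {0-6(w=3) 1-5(w=5) 1-7(w=3) 4-6(w=2)}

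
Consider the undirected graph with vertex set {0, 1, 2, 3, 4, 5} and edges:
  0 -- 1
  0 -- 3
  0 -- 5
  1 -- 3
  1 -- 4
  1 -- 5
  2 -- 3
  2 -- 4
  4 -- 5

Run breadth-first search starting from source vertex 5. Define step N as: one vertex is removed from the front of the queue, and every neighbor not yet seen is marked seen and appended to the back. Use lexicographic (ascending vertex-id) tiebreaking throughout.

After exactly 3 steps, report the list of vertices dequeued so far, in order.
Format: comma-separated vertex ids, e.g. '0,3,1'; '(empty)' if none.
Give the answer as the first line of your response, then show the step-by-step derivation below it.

5,0,1

step 1: dequeue 5; queue=[0,1,4]; order=5
step 2: dequeue 0; queue=[1,4,3]; order=5,0
step 3: dequeue 1; queue=[4,3]; order=5,0,1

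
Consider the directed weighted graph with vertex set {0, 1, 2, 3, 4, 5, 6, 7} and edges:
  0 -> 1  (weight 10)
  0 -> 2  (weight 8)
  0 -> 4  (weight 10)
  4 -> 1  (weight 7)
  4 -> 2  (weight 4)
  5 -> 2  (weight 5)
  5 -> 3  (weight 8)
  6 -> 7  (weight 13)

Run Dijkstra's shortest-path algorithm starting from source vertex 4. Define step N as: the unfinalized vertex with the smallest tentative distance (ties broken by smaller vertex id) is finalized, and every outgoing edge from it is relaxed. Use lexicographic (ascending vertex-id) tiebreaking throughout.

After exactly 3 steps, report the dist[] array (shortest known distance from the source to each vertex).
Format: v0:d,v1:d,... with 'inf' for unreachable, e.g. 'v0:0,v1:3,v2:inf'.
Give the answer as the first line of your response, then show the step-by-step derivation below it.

v0:inf,v1:7,v2:4,v3:inf,v4:0,v5:inf,v6:inf,v7:inf

step 1: dist = v0:inf,v1:7,v2:4,v3:inf,v4:0,v5:inf,v6:inf,v7:inf
step 2: dist = v0:inf,v1:7,v2:4,v3:inf,v4:0,v5:inf,v6:inf,v7:inf
step 3: dist = v0:inf,v1:7,v2:4,v3:inf,v4:0,v5:inf,v6:inf,v7:inf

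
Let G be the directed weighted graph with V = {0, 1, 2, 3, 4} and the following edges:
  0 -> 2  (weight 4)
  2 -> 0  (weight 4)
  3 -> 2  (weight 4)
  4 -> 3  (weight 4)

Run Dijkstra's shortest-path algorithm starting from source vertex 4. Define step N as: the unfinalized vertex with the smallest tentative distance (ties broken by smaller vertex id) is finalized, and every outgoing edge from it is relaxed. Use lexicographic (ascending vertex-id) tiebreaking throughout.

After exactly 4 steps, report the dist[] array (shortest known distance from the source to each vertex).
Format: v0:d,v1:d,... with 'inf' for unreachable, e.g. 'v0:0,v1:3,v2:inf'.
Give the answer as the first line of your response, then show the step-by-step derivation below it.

v0:12,v1:inf,v2:8,v3:4,v4:0

step 1: dist = v0:inf,v1:inf,v2:inf,v3:4,v4:0
step 2: dist = v0:inf,v1:inf,v2:8,v3:4,v4:0
step 3: dist = v0:12,v1:inf,v2:8,v3:4,v4:0
step 4: dist = v0:12,v1:inf,v2:8,v3:4,v4:0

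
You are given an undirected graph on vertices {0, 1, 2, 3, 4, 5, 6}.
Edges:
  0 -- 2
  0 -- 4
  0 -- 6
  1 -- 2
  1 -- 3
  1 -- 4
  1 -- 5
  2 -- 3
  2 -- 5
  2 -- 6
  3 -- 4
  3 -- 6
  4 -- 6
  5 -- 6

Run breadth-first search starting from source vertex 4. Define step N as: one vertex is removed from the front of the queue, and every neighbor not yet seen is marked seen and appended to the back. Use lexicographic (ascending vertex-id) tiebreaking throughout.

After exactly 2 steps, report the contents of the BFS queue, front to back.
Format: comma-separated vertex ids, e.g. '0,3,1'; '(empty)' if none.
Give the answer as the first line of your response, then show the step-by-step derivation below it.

1,3,6,2

step 1: dequeue 4; queue=[0,1,3,6]; order=4
step 2: dequeue 0; queue=[1,3,6,2]; order=4,0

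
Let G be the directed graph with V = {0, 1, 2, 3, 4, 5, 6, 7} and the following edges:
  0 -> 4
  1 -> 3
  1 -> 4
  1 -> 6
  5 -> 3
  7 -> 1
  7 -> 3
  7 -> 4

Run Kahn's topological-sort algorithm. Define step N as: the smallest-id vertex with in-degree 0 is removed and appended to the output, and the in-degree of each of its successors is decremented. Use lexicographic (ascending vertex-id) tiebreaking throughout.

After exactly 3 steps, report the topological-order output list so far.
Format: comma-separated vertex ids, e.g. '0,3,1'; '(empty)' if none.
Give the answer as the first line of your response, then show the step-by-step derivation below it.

0,2,5

step 1: output 0; order=[0]; indeg=(0,1,0,3,2,0,1,0)
step 2: output 2; order=[0,2]; indeg=(0,1,0,3,2,0,1,0)
step 3: output 5; order=[0,2,5]; indeg=(0,1,0,2,2,0,1,0)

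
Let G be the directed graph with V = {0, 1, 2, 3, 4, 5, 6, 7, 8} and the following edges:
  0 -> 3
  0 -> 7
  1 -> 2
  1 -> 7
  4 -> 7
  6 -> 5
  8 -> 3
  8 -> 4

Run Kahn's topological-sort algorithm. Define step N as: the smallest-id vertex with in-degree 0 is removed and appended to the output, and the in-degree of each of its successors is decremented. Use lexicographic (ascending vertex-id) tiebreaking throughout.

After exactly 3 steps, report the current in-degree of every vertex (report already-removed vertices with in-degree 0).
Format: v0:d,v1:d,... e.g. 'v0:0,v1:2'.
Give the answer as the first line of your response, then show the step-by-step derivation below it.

v0:0,v1:0,v2:0,v3:1,v4:1,v5:1,v6:0,v7:1,v8:0

step 1: output 0; order=[0]; indeg=(0,0,1,1,1,1,0,2,0)
step 2: output 1; order=[0,1]; indeg=(0,0,0,1,1,1,0,1,0)
step 3: output 2; order=[0,1,2]; indeg=(0,0,0,1,1,1,0,1,0)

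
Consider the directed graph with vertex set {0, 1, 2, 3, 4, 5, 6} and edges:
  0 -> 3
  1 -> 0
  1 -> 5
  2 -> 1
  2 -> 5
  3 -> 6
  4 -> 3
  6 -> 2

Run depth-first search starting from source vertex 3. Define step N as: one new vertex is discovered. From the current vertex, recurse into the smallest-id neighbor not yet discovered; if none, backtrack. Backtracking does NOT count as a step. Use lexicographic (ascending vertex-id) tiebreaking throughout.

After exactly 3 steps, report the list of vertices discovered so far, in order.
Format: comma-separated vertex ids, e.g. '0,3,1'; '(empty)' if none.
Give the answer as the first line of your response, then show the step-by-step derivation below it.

3,6,2

step 1: discover 3; path=3; order=3
step 2: discover 6; path=3>6; order=3,6
step 3: discover 2; path=3>6>2; order=3,6,2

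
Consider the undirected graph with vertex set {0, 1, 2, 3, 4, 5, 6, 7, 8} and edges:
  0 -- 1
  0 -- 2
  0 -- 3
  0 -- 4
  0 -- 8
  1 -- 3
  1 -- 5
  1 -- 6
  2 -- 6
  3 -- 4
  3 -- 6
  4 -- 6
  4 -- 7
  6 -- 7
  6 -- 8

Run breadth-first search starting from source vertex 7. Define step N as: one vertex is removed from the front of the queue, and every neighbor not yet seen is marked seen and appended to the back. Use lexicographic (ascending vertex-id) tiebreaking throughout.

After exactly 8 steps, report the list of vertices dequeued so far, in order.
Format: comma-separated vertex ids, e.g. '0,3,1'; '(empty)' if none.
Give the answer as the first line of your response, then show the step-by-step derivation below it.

7,4,6,0,3,1,2,8

step 1: dequeue 7; queue=[4,6]; order=7
step 2: dequeue 4; queue=[6,0,3]; order=7,4
step 3: dequeue 6; queue=[0,3,1,2,8]; order=7,4,6
step 4: dequeue 0; queue=[3,1,2,8]; order=7,4,6,0
step 5: dequeue 3; queue=[1,2,8]; order=7,4,6,0,3
step 6: dequeue 1; queue=[2,8,5]; order=7,4,6,0,3,1
step 7: dequeue 2; queue=[8,5]; order=7,4,6,0,3,1,2
step 8: dequeue 8; queue=[5]; order=7,4,6,0,3,1,2,8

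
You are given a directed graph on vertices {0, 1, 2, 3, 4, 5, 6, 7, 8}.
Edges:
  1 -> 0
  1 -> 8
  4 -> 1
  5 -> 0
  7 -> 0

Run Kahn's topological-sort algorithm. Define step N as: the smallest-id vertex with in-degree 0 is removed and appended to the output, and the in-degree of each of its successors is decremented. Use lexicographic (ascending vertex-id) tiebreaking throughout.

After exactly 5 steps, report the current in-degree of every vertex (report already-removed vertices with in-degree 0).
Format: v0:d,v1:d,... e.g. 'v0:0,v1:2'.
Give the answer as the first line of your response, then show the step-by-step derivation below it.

v0:1,v1:0,v2:0,v3:0,v4:0,v5:0,v6:0,v7:0,v8:0

step 1: output 2; order=[2]; indeg=(3,1,0,0,0,0,0,0,1)
step 2: output 3; order=[2,3]; indeg=(3,1,0,0,0,0,0,0,1)
step 3: output 4; order=[2,3,4]; indeg=(3,0,0,0,0,0,0,0,1)
step 4: output 1; order=[2,3,4,1]; indeg=(2,0,0,0,0,0,0,0,0)
step 5: output 5; order=[2,3,4,1,5]; indeg=(1,0,0,0,0,0,0,0,0)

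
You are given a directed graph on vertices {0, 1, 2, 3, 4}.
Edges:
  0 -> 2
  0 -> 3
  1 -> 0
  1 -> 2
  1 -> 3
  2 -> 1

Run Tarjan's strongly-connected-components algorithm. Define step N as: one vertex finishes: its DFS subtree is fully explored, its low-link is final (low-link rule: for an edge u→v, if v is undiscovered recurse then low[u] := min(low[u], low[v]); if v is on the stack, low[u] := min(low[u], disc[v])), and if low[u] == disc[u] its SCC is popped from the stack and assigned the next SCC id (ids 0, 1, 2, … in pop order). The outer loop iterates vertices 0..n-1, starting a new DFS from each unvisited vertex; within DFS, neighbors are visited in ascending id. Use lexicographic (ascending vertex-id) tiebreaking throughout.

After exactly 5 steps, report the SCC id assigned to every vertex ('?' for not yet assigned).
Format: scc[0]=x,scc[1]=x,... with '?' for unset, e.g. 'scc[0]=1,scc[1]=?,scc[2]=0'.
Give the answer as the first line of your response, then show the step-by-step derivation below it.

scc[0]=1,scc[1]=1,scc[2]=1,scc[3]=0,scc[4]=2

step 1: low=(low[0]=0,low[1]=0,low[2]=1,low[3]=3,low[4]=?); scc=(scc[0]=?,scc[1]=?,scc[2]=?,scc[3]=0,scc[4]=?)
step 2: low=(low[0]=0,low[1]=0,low[2]=1,low[3]=3,low[4]=?); scc=(scc[0]=?,scc[1]=?,scc[2]=?,scc[3]=0,scc[4]=?)
step 3: low=(low[0]=0,low[1]=0,low[2]=0,low[3]=3,low[4]=?); scc=(scc[0]=?,scc[1]=?,scc[2]=?,scc[3]=0,scc[4]=?)
step 4: low=(low[0]=0,low[1]=0,low[2]=0,low[3]=3,low[4]=?); scc=(scc[0]=1,scc[1]=1,scc[2]=1,scc[3]=0,scc[4]=?)
step 5: low=(low[0]=0,low[1]=0,low[2]=0,low[3]=3,low[4]=4); scc=(scc[0]=1,scc[1]=1,scc[2]=1,scc[3]=0,scc[4]=2)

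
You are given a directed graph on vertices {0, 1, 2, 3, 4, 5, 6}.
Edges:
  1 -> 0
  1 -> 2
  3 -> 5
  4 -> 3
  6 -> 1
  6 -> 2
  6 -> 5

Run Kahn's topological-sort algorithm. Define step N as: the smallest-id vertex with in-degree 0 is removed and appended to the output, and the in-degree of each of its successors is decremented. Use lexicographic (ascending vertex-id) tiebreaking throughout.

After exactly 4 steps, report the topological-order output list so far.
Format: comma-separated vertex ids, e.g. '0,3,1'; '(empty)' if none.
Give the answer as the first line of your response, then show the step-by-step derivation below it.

4,3,6,1

step 1: output 4; order=[4]; indeg=(1,1,2,0,0,2,0)
step 2: output 3; order=[4,3]; indeg=(1,1,2,0,0,1,0)
step 3: output 6; order=[4,3,6]; indeg=(1,0,1,0,0,0,0)
step 4: output 1; order=[4,3,6,1]; indeg=(0,0,0,0,0,0,0)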